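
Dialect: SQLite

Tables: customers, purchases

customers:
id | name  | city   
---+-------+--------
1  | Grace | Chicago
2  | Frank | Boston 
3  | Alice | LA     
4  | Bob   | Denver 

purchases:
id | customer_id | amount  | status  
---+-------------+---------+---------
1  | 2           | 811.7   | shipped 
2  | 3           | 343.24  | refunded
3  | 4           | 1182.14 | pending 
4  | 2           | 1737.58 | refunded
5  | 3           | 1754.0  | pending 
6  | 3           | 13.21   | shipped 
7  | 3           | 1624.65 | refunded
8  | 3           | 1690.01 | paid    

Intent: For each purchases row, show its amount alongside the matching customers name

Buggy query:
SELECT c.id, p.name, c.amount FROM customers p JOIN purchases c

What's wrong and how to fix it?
Bug: JOIN with no ON clause produces a cartesian product; every purchases row pairs with every customers row

Fix: Add ON c.customer_id = p.id to the JOIN

Corrected query:
SELECT c.id, p.name, c.amount FROM customers p JOIN purchases c ON c.customer_id = p.id

Result:
id | name  | amount 
---+-------+--------
1  | Frank | 811.7  
2  | Alice | 343.24 
3  | Bob   | 1182.14
4  | Frank | 1737.58
5  | Alice | 1754   
6  | Alice | 13.21  
7  | Alice | 1624.65
8  | Alice | 1690.01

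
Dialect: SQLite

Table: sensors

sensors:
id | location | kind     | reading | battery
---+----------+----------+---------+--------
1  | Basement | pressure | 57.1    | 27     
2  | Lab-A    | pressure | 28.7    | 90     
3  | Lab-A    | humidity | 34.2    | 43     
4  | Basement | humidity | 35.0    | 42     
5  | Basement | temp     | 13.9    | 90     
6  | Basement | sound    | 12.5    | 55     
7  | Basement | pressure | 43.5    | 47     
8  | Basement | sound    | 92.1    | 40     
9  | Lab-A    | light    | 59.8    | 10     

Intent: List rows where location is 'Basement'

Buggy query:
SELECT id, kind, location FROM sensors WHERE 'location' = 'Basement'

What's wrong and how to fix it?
Bug: Single quotes denote string literals in SQL; the column name is being compared as a constant string

Fix: Remove the quotes around the column name (or use double quotes for an identifier)

Corrected query:
SELECT id, kind, location FROM sensors WHERE location = 'Basement'

Result:
id | kind     | location
---+----------+---------
1  | pressure | Basement
4  | humidity | Basement
5  | temp     | Basement
6  | sound    | Basement
7  | pressure | Basement
8  | sound    | Basement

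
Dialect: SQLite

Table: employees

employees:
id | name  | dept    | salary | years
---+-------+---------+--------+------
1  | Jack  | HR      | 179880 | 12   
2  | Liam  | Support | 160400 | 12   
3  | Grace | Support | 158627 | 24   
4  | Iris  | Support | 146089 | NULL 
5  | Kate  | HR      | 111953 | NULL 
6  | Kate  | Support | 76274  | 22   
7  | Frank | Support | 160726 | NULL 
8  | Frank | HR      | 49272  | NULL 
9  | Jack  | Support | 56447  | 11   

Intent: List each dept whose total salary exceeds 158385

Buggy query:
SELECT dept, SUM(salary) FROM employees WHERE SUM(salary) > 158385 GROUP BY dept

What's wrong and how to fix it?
Bug: SUM(salary) is an aggregate, but WHERE filters rows before aggregation

Fix: Use HAVING (which filters groups after aggregation) instead of WHERE

Corrected query:
SELECT dept, SUM(salary) FROM employees GROUP BY dept HAVING SUM(salary) > 158385

Result:
dept    | SUM(salary)
--------+------------
HR      | 341105     
Support | 758563     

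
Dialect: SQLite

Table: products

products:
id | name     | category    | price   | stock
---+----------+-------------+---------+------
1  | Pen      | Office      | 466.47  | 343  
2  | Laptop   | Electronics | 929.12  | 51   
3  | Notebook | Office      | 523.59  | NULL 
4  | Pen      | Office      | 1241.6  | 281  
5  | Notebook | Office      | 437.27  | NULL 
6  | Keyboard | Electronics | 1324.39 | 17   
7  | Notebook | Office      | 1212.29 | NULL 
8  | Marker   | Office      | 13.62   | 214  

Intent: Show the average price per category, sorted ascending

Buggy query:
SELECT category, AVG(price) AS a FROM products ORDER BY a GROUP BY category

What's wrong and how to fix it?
Bug: GROUP BY must precede ORDER BY

Fix: Move ORDER BY to the end, after GROUP BY

Corrected query:
SELECT category, AVG(price) AS a FROM products GROUP BY category ORDER BY a

Result:
category    | a       
------------+---------
Office      | 649.14  
Electronics | 1126.755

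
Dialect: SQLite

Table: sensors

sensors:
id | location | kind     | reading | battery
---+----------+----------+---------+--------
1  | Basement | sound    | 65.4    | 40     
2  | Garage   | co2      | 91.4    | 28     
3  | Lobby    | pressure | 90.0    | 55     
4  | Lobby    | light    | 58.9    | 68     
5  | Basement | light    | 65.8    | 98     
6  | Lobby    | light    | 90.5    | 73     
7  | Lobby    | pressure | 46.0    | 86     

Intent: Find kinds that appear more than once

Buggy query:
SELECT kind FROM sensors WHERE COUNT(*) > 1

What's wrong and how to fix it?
Bug: WHERE can't reference COUNT(*); aggregates are computed after WHERE

Fix: GROUP BY kind, then filter groups with HAVING COUNT(*) > 1

Corrected query:
SELECT kind FROM sensors GROUP BY kind HAVING COUNT(*) > 1

Result:
kind    
--------
light   
pressure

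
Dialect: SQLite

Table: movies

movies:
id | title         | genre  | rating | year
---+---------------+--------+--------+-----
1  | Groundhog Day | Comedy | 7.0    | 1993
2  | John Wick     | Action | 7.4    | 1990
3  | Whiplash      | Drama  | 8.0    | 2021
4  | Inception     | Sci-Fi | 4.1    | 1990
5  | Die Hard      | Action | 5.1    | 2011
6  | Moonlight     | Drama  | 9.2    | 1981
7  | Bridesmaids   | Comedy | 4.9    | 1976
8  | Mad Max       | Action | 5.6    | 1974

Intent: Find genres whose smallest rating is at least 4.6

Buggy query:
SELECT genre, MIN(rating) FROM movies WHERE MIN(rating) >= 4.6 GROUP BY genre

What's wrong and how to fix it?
Bug: Aggregates like MIN are computed per group after WHERE runs

Fix: Use HAVING for the per-group MIN condition

Corrected query:
SELECT genre, MIN(rating) FROM movies GROUP BY genre HAVING MIN(rating) >= 4.6

Result:
genre  | MIN(rating)
-------+------------
Action | 5.1        
Comedy | 4.9        
Drama  | 8          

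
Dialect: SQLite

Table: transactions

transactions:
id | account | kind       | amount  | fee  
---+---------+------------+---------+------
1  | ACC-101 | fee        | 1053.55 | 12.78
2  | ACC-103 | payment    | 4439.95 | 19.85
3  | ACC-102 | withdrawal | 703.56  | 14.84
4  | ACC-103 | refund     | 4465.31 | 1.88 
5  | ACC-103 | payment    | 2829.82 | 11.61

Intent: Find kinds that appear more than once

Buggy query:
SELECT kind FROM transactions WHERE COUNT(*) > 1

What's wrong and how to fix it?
Bug: WHERE can't reference COUNT(*); aggregates are computed after WHERE

Fix: GROUP BY kind, then filter groups with HAVING COUNT(*) > 1

Corrected query:
SELECT kind FROM transactions GROUP BY kind HAVING COUNT(*) > 1

Result:
kind   
-------
payment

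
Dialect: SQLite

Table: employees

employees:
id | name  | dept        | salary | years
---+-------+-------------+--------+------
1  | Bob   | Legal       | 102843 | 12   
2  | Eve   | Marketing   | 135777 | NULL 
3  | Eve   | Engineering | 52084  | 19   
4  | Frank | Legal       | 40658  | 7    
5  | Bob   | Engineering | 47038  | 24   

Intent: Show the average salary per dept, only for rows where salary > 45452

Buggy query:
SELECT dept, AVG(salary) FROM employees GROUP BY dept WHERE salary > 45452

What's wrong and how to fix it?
Bug: Row-level WHERE must come before GROUP BY in the clause order

Fix: Move the WHERE clause before GROUP BY

Corrected query:
SELECT dept, AVG(salary) FROM employees WHERE salary > 45452 GROUP BY dept

Result:
dept        | AVG(salary)
------------+------------
Engineering | 49561      
Legal       | 102843     
Marketing   | 135777     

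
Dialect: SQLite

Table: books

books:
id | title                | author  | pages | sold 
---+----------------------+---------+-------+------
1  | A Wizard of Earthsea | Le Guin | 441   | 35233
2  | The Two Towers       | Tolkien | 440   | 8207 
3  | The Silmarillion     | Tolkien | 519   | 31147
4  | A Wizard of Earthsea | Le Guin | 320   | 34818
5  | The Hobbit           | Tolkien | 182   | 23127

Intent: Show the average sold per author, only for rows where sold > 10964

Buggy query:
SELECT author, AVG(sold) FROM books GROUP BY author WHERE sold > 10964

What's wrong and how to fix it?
Bug: WHERE cannot follow GROUP BY

Fix: Move the WHERE clause before GROUP BY

Corrected query:
SELECT author, AVG(sold) FROM books WHERE sold > 10964 GROUP BY author

Result:
author  | AVG(sold)
--------+----------
Le Guin | 35025.5  
Tolkien | 27137    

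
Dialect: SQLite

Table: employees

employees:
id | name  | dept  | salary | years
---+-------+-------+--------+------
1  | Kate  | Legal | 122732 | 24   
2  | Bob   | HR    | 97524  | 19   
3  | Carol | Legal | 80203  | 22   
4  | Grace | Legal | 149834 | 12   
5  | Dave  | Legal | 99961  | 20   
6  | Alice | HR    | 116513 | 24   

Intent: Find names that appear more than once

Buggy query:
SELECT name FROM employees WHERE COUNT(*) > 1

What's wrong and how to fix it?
Bug: COUNT(*) is an aggregate and cannot be used in WHERE

Fix: Group first, then use HAVING for the count condition

Corrected query:
SELECT name FROM employees GROUP BY name HAVING COUNT(*) > 1

Result:
(no rows)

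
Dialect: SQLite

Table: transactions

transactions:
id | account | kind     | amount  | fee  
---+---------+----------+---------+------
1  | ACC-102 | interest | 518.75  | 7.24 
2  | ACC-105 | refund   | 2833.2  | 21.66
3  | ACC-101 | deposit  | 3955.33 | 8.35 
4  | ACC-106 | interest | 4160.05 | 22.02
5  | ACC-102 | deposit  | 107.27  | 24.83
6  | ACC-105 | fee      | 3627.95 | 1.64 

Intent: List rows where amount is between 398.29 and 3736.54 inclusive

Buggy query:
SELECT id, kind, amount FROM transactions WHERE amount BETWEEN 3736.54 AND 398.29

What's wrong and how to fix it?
Bug: BETWEEN expects the lower bound first; with 3736.54 AND 398.29 the range is empty

Fix: Swap the bounds so the smaller value comes first

Corrected query:
SELECT id, kind, amount FROM transactions WHERE amount BETWEEN 398.29 AND 3736.54

Result:
id | kind     | amount 
---+----------+--------
1  | interest | 518.75 
2  | refund   | 2833.2 
6  | fee      | 3627.95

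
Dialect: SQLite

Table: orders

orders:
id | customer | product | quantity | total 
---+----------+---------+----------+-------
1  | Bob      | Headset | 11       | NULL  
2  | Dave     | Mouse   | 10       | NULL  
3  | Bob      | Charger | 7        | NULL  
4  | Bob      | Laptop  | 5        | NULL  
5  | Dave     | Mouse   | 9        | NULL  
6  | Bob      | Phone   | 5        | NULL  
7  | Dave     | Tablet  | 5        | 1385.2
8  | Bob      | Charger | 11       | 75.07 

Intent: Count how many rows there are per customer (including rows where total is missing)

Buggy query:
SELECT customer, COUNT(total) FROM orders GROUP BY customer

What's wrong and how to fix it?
Bug: COUNT(column) counts non-NULL values only; rows with NULL total aren't counted

Fix: Replace COUNT(total) with COUNT(*)

Corrected query:
SELECT customer, COUNT(*) FROM orders GROUP BY customer

Result:
customer | COUNT(*)
---------+---------
Bob      | 5       
Dave     | 3       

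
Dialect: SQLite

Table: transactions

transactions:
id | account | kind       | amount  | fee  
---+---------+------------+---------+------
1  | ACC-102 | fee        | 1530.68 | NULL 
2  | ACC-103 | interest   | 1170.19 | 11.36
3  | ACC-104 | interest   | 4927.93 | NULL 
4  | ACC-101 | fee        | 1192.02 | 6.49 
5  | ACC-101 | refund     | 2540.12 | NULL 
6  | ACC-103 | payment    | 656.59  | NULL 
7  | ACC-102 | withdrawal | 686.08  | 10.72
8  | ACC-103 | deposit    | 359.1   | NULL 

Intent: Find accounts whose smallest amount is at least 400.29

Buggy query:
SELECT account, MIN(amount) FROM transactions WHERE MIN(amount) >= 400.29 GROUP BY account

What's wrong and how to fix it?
Bug: MIN() in WHERE is a misuse of aggregate

Fix: Use HAVING for the per-group MIN condition

Corrected query:
SELECT account, MIN(amount) FROM transactions GROUP BY account HAVING MIN(amount) >= 400.29

Result:
account | MIN(amount)
--------+------------
ACC-101 | 1192.02    
ACC-102 | 686.08     
ACC-104 | 4927.93    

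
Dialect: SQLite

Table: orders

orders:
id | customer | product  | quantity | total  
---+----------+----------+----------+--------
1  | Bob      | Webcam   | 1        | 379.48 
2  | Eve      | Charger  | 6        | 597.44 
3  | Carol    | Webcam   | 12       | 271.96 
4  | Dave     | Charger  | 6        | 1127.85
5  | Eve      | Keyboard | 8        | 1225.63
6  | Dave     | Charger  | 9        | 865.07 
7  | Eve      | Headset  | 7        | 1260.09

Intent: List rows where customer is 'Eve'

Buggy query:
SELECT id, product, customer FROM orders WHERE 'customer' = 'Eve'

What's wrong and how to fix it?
Bug: 'customer' in single quotes is a string literal, not the column; the comparison is literal-vs-literal and never true

Fix: Remove the quotes around the column name (or use double quotes for an identifier)

Corrected query:
SELECT id, product, customer FROM orders WHERE customer = 'Eve'

Result:
id | product  | customer
---+----------+---------
2  | Charger  | Eve     
5  | Keyboard | Eve     
7  | Headset  | Eve     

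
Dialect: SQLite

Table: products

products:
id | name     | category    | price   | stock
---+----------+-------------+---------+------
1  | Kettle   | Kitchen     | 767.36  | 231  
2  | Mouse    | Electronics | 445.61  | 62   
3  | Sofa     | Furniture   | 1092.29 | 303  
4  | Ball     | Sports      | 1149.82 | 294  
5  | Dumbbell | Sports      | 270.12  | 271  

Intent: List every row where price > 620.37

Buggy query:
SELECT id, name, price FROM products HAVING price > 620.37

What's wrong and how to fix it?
Bug: HAVING filters the output of aggregation, but this query has no GROUP BY and no aggregate functions, so SQLite rejects it (HAVING clause on a non-aggregate query); the condition here is per row

Fix: Use WHERE for row-level filtering

Corrected query:
SELECT id, name, price FROM products WHERE price > 620.37

Result:
id | name   | price  
---+--------+--------
1  | Kettle | 767.36 
3  | Sofa   | 1092.29
4  | Ball   | 1149.82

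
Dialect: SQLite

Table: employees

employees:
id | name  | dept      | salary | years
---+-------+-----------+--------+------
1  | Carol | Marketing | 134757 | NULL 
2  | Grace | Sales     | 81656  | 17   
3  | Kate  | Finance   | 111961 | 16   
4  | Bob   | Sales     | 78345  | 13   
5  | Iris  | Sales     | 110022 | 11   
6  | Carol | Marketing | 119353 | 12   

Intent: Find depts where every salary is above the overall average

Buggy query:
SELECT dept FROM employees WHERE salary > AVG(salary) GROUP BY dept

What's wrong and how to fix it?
Bug: WHERE evaluates per row before aggregation, so AVG() is unavailable

Fix: Compute the overall average in a scalar subquery and compare each group's MIN against it in HAVING

Corrected query:
SELECT dept FROM employees GROUP BY dept HAVING MIN(salary) > (SELECT AVG(salary) FROM employees)

Result:
dept     
---------
Finance  
Marketing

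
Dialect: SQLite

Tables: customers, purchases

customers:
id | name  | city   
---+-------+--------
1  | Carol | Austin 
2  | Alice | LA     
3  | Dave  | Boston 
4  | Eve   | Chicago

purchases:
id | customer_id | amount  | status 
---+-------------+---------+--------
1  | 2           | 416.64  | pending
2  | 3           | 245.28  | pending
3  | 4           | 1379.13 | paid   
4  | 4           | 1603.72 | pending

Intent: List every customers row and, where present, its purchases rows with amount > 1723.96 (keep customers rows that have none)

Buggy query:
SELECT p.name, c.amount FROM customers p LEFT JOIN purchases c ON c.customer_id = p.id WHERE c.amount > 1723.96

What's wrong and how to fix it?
Bug: A WHERE condition on the right-hand table after LEFT JOIN drops unmatched parents

Fix: Put 'c.amount > 1723.96' in the JOIN's ON clause instead of WHERE

Corrected query:
SELECT p.name, c.amount FROM customers p LEFT JOIN purchases c ON c.customer_id = p.id AND c.amount > 1723.96

Result:
name  | amount
------+-------
Carol | NULL  
Alice | NULL  
Dave  | NULL  
Eve   | NULL  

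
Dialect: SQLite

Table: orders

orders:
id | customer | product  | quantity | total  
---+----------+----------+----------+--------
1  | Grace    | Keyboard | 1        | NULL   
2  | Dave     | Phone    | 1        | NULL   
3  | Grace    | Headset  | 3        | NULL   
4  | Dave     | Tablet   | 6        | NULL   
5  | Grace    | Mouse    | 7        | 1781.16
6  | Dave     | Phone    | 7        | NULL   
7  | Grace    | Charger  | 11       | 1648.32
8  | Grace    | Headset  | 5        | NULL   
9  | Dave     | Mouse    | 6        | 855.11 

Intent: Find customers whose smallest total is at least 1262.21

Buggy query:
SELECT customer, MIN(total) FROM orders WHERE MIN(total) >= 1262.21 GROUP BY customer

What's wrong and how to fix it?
Bug: MIN() in WHERE is a misuse of aggregate

Fix: Use HAVING for the per-group MIN condition

Corrected query:
SELECT customer, MIN(total) FROM orders GROUP BY customer HAVING MIN(total) >= 1262.21

Result:
customer | MIN(total)
---------+-----------
Grace    | 1648.32   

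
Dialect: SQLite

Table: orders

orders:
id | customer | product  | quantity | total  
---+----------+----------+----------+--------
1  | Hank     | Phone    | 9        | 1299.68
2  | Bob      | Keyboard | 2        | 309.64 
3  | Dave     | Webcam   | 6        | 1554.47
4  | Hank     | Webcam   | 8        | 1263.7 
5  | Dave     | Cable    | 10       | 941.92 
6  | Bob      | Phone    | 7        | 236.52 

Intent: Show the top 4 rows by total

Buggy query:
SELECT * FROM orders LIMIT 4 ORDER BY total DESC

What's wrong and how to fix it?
Bug: ORDER BY cannot follow LIMIT; LIMIT is the final clause

Fix: Swap the clauses: ORDER BY first, then LIMIT

Corrected query:
SELECT * FROM orders ORDER BY total DESC LIMIT 4

Result:
id | customer | product | quantity | total  
---+----------+---------+----------+--------
3  | Dave     | Webcam  | 6        | 1554.47
1  | Hank     | Phone   | 9        | 1299.68
4  | Hank     | Webcam  | 8        | 1263.7 
5  | Dave     | Cable   | 10       | 941.92 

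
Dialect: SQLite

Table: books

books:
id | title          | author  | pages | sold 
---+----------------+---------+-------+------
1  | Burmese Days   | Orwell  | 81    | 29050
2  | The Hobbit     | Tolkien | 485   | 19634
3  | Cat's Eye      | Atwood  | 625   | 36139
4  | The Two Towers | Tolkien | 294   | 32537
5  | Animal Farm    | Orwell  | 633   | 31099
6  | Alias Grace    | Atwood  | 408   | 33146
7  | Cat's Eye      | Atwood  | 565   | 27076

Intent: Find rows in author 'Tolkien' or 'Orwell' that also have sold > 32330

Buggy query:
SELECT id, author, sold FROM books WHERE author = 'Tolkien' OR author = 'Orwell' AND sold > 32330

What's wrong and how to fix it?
Bug: Without parentheses, AND is evaluated before OR, so the sold filter only applies to the 'Orwell' branch

Fix: Add parentheses around the OR so the AND applies to both alternatives

Corrected query:
SELECT id, author, sold FROM books WHERE (author = 'Tolkien' OR author = 'Orwell') AND sold > 32330

Result:
id | author  | sold 
---+---------+------
4  | Tolkien | 32537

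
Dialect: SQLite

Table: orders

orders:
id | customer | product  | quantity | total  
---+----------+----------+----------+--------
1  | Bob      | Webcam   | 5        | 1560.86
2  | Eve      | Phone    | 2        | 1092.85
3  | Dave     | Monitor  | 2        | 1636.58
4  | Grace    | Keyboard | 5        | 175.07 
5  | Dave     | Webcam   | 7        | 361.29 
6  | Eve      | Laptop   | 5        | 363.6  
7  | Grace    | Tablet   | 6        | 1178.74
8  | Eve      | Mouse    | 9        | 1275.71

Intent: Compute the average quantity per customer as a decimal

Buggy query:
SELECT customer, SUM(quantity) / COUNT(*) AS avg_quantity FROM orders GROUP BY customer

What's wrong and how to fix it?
Bug: SUM(quantity) and COUNT(*) are both integers; the division truncates the fractional part

Fix: Multiply by 1.0 (or CAST to REAL) to force floating-point division

Corrected query:
SELECT customer, SUM(quantity) * 1.0 / COUNT(*) AS avg_quantity FROM orders GROUP BY customer

Result:
customer | avg_quantity
---------+-------------
Bob      | 5           
Dave     | 4.5         
Eve      | 5.333333    
Grace    | 5.5         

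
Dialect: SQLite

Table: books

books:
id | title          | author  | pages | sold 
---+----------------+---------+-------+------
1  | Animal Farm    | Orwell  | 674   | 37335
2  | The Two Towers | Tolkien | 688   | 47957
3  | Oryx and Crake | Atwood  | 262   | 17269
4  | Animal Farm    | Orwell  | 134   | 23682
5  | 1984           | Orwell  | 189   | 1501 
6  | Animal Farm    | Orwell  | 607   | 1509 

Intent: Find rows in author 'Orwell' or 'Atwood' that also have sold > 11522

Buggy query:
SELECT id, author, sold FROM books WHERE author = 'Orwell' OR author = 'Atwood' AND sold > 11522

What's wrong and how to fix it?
Bug: Without parentheses, AND is evaluated before OR, so the sold filter only applies to the 'Atwood' branch

Fix: Group the OR with parentheses (or use IN), then AND the threshold

Corrected query:
SELECT id, author, sold FROM books WHERE (author = 'Orwell' OR author = 'Atwood') AND sold > 11522

Result:
id | author | sold 
---+--------+------
1  | Orwell | 37335
3  | Atwood | 17269
4  | Orwell | 23682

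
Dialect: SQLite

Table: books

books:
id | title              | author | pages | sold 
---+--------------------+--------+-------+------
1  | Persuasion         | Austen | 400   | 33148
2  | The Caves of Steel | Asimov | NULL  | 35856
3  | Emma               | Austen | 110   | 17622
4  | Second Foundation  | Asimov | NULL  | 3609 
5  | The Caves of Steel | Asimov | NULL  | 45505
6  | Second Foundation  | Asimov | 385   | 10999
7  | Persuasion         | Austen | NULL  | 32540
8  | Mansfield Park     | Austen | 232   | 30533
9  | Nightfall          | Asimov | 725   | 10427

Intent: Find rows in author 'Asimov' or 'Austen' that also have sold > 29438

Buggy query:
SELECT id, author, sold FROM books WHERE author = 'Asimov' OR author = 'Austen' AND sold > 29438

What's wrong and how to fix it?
Bug: AND binds tighter than OR, so this parses as author = 'Asimov' OR (author = 'Austen' AND sold > 29438)

Fix: Add parentheses around the OR so the AND applies to both alternatives

Corrected query:
SELECT id, author, sold FROM books WHERE (author = 'Asimov' OR author = 'Austen') AND sold > 29438

Result:
id | author | sold 
---+--------+------
1  | Austen | 33148
2  | Asimov | 35856
5  | Asimov | 45505
7  | Austen | 32540
8  | Austen | 30533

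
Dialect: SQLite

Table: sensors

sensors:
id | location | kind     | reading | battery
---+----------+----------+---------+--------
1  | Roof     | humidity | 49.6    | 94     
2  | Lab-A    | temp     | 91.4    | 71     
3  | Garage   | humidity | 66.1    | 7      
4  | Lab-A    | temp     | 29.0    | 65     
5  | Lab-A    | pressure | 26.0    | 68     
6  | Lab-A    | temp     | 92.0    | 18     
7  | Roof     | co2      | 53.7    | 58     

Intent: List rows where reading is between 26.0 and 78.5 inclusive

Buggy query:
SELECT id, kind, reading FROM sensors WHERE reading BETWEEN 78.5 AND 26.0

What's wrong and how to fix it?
Bug: The bounds are reversed; BETWEEN a AND b requires a <= b to match anything

Fix: Write BETWEEN 26.0 AND 78.5

Corrected query:
SELECT id, kind, reading FROM sensors WHERE reading BETWEEN 26.0 AND 78.5

Result:
id | kind     | reading
---+----------+--------
1  | humidity | 49.6   
3  | humidity | 66.1   
4  | temp     | 29     
5  | pressure | 26     
7  | co2      | 53.7   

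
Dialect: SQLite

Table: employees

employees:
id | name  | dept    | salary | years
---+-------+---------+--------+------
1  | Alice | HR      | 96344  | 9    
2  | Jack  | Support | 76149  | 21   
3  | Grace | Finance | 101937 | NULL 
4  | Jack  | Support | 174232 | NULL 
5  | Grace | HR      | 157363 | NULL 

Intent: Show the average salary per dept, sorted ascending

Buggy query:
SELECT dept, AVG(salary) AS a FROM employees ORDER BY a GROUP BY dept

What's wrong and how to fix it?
Bug: ORDER BY appears before GROUP BY; SQL clause order requires GROUP BY first

Fix: Reorder: SELECT … FROM … GROUP BY … ORDER BY …

Corrected query:
SELECT dept, AVG(salary) AS a FROM employees GROUP BY dept ORDER BY a

Result:
dept    | a       
--------+---------
Finance | 101937  
Support | 125190.5
HR      | 126853.5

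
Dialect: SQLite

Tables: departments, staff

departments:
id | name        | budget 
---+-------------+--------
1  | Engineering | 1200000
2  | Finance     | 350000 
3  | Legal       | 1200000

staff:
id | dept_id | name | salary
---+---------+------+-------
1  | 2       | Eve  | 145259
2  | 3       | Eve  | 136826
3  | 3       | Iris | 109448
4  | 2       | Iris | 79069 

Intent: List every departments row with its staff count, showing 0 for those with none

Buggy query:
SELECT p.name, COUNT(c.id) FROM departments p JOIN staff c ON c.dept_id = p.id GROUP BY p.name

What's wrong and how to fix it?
Bug: An inner join excludes parents with zero children

Fix: Use LEFT JOIN so parents without children still appear (COUNT(c.id) gives 0)

Corrected query:
SELECT p.name, COUNT(c.id) FROM departments p LEFT JOIN staff c ON c.dept_id = p.id GROUP BY p.name

Result:
name        | COUNT(c.id)
------------+------------
Engineering | 0          
Finance     | 2          
Legal       | 2          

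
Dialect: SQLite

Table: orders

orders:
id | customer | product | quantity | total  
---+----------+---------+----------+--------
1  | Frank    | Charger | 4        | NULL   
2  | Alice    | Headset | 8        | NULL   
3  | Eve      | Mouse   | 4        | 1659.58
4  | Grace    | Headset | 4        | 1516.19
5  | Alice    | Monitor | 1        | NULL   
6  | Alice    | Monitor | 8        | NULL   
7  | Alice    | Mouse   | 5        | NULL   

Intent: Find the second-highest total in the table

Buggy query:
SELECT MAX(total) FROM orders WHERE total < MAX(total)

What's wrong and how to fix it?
Bug: MAX(total) on the right of the comparison is an aggregate-in-WHERE error

Fix: Put the inner MAX in a scalar subquery

Corrected query:
SELECT MAX(total) FROM orders WHERE total < (SELECT MAX(total) FROM orders)

Result:
MAX(total)
----------
1516.19   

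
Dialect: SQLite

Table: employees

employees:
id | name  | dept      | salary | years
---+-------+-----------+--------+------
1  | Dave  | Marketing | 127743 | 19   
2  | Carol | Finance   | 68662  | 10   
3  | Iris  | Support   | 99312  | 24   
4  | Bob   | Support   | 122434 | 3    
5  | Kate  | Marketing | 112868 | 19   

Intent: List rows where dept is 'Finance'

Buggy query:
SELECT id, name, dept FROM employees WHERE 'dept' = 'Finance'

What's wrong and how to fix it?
Bug: 'dept' in single quotes is a string literal, not the column; the comparison is literal-vs-literal and never true

Fix: Reference the column as dept without single quotes

Corrected query:
SELECT id, name, dept FROM employees WHERE dept = 'Finance'

Result:
id | name  | dept   
---+-------+--------
2  | Carol | Finance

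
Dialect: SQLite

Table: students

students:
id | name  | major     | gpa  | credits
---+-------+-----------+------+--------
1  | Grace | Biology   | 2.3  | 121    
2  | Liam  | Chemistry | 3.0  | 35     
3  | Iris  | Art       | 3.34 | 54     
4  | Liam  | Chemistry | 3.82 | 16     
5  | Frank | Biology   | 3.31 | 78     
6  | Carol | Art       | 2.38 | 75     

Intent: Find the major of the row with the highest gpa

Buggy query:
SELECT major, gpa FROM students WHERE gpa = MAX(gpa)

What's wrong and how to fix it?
Bug: WHERE is evaluated per row; an aggregate over the whole table isn't defined there

Fix: Wrap MAX in a scalar subquery so WHERE compares against a single value

Corrected query:
SELECT major, gpa FROM students WHERE gpa = (SELECT MAX(gpa) FROM students)

Result:
major     | gpa 
----------+-----
Chemistry | 3.82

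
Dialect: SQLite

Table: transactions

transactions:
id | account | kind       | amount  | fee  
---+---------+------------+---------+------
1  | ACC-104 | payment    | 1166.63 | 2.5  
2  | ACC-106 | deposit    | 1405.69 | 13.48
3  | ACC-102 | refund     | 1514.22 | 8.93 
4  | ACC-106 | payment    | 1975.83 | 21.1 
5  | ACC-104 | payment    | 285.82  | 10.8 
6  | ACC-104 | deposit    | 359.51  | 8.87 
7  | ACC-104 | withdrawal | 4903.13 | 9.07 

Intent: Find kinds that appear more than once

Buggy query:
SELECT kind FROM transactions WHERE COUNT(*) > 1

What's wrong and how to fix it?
Bug: COUNT(*) is an aggregate and cannot be used in WHERE

Fix: GROUP BY kind, then filter groups with HAVING COUNT(*) > 1

Corrected query:
SELECT kind FROM transactions GROUP BY kind HAVING COUNT(*) > 1

Result:
kind   
-------
deposit
payment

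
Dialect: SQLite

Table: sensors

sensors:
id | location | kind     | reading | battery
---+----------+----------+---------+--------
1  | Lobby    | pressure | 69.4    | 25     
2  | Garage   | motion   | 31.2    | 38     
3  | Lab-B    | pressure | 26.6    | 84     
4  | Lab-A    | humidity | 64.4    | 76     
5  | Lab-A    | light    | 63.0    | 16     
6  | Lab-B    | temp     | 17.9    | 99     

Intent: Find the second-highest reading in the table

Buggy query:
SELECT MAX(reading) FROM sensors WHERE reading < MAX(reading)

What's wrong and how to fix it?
Bug: The inner MAX is an aggregate inside WHERE, which is not allowed

Fix: Put the inner MAX in a scalar subquery

Corrected query:
SELECT MAX(reading) FROM sensors WHERE reading < (SELECT MAX(reading) FROM sensors)

Result:
MAX(reading)
------------
64.4        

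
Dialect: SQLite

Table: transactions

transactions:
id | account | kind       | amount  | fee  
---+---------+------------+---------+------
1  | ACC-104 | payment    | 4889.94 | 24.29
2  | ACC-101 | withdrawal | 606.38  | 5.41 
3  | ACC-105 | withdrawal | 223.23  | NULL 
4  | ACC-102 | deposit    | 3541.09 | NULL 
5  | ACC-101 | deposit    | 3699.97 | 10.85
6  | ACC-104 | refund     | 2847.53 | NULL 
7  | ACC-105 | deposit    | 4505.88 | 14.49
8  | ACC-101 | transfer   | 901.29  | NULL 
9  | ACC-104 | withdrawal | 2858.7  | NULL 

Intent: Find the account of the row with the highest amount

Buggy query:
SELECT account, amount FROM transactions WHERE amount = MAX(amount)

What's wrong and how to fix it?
Bug: MAX(amount) is an aggregate and cannot be used directly in WHERE

Fix: Wrap MAX in a scalar subquery so WHERE compares against a single value

Corrected query:
SELECT account, amount FROM transactions WHERE amount = (SELECT MAX(amount) FROM transactions)

Result:
account | amount 
--------+--------
ACC-104 | 4889.94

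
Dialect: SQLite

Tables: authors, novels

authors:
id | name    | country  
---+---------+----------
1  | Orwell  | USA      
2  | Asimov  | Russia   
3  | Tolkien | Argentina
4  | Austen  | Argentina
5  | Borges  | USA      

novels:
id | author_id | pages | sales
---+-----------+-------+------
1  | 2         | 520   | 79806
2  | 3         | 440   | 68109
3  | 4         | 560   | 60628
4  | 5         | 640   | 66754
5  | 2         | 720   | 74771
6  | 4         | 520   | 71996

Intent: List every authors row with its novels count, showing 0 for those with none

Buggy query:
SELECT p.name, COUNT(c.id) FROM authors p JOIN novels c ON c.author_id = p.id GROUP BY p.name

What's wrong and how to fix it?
Bug: INNER JOIN drops authors rows that have no matching novels rows

Fix: Use LEFT JOIN so parents without children still appear (COUNT(c.id) gives 0)

Corrected query:
SELECT p.name, COUNT(c.id) FROM authors p LEFT JOIN novels c ON c.author_id = p.id GROUP BY p.name

Result:
name    | COUNT(c.id)
--------+------------
Asimov  | 2          
Austen  | 2          
Borges  | 1          
Orwell  | 0          
Tolkien | 1          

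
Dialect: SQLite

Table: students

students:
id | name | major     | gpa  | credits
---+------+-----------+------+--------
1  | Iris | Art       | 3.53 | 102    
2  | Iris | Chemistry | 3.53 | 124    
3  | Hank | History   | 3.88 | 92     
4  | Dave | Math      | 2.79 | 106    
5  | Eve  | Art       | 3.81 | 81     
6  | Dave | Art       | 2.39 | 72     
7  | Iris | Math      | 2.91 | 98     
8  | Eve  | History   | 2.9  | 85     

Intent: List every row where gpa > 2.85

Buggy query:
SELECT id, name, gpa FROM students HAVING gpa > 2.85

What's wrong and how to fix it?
Bug: HAVING filters the output of aggregation, but this query has no GROUP BY and no aggregate functions, so SQLite rejects it (HAVING clause on a non-aggregate query); the condition here is per row

Fix: Use WHERE for row-level filtering

Corrected query:
SELECT id, name, gpa FROM students WHERE gpa > 2.85

Result:
id | name | gpa 
---+------+-----
1  | Iris | 3.53
2  | Iris | 3.53
3  | Hank | 3.88
5  | Eve  | 3.81
7  | Iris | 2.91
8  | Eve  | 2.9 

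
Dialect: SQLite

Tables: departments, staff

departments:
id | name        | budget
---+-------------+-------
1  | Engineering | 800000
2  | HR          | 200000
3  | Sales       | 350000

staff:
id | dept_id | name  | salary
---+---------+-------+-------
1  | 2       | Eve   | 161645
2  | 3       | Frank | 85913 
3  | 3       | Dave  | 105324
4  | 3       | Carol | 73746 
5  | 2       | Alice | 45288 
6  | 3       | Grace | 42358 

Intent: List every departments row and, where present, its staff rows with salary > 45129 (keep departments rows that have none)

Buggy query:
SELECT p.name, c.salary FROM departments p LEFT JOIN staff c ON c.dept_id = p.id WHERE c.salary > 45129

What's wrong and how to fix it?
Bug: A WHERE condition on the right-hand table after LEFT JOIN drops unmatched parents

Fix: Move the right-table condition into the ON clause so unmatched parents are kept

Corrected query:
SELECT p.name, c.salary FROM departments p LEFT JOIN staff c ON c.dept_id = p.id AND c.salary > 45129

Result:
name        | salary
------------+-------
Engineering | NULL  
HR          | 45288 
HR          | 161645
Sales       | 73746 
Sales       | 85913 
Sales       | 105324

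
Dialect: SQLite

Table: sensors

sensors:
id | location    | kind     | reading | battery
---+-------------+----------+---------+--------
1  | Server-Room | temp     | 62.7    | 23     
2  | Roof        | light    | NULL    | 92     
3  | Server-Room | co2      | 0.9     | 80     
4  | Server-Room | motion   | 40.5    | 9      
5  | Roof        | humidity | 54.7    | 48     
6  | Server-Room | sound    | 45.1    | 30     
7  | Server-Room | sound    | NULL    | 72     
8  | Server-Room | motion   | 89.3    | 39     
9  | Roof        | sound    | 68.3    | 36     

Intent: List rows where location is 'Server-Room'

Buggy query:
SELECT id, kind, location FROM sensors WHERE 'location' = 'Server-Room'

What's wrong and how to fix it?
Bug: Single quotes denote string literals in SQL; the column name is being compared as a constant string

Fix: Remove the quotes around the column name (or use double quotes for an identifier)

Corrected query:
SELECT id, kind, location FROM sensors WHERE location = 'Server-Room'

Result:
id | kind   | location   
---+--------+------------
1  | temp   | Server-Room
3  | co2    | Server-Room
4  | motion | Server-Room
6  | sound  | Server-Room
7  | sound  | Server-Room
8  | motion | Server-Room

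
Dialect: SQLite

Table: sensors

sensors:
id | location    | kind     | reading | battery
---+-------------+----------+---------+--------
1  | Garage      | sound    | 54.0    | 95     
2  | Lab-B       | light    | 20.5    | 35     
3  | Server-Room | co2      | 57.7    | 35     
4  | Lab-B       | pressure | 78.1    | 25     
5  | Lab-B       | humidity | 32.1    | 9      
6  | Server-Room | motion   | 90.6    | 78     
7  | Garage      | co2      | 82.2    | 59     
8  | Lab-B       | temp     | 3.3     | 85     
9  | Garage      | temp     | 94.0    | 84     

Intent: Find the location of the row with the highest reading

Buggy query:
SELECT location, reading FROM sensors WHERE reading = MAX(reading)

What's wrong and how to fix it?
Bug: WHERE is evaluated per row; an aggregate over the whole table isn't defined there

Fix: Use a subquery: WHERE reading = (SELECT MAX(reading) FROM sensors)

Corrected query:
SELECT location, reading FROM sensors WHERE reading = (SELECT MAX(reading) FROM sensors)

Result:
location | reading
---------+--------
Garage   | 94     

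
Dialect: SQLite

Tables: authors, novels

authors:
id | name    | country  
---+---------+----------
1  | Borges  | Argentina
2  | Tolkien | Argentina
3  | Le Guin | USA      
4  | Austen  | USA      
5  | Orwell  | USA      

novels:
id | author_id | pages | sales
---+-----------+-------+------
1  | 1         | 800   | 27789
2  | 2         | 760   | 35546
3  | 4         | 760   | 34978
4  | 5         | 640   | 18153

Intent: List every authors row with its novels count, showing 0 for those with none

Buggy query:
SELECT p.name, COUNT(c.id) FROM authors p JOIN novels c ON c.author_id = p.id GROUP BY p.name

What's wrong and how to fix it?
Bug: An inner join excludes parents with zero children

Fix: Switch to LEFT JOIN to retain unmatched parent rows

Corrected query:
SELECT p.name, COUNT(c.id) FROM authors p LEFT JOIN novels c ON c.author_id = p.id GROUP BY p.name

Result:
name    | COUNT(c.id)
--------+------------
Austen  | 1          
Borges  | 1          
Le Guin | 0          
Orwell  | 1          
Tolkien | 1          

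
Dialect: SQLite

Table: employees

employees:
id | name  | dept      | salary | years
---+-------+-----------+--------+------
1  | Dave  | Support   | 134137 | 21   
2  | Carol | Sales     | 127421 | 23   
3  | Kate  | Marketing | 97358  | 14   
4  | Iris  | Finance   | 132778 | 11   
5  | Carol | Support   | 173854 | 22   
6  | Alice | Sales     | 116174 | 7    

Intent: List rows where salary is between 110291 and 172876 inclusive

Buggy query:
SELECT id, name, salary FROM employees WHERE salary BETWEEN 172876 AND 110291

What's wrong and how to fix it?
Bug: The bounds are reversed; BETWEEN a AND b requires a <= b to match anything

Fix: Swap the bounds so the smaller value comes first

Corrected query:
SELECT id, name, salary FROM employees WHERE salary BETWEEN 110291 AND 172876

Result:
id | name  | salary
---+-------+-------
1  | Dave  | 134137
2  | Carol | 127421
4  | Iris  | 132778
6  | Alice | 116174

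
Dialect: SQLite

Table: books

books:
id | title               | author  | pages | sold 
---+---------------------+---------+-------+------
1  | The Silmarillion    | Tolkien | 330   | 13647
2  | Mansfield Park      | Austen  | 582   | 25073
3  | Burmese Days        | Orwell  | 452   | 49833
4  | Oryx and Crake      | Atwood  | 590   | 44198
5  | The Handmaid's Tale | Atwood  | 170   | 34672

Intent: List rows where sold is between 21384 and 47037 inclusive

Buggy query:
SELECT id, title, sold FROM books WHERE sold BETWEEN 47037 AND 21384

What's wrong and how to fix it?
Bug: The bounds are reversed; BETWEEN a AND b requires a <= b to match anything

Fix: Write BETWEEN 21384 AND 47037

Corrected query:
SELECT id, title, sold FROM books WHERE sold BETWEEN 21384 AND 47037

Result:
id | title               | sold 
---+---------------------+------
2  | Mansfield Park      | 25073
4  | Oryx and Crake      | 44198
5  | The Handmaid's Tale | 34672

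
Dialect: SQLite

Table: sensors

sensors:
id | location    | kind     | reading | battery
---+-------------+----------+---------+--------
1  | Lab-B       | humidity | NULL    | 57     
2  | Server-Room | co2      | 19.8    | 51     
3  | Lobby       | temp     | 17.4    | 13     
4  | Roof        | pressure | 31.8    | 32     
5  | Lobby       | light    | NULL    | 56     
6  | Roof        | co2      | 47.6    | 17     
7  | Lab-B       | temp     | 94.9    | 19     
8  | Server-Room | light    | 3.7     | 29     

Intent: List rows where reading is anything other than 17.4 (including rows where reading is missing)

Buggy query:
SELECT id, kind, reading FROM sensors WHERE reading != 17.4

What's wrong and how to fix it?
Bug: 'reading != 17.4' is unknown when reading is NULL, so NULL rows are silently excluded

Fix: Handle NULL separately with IS NULL alongside the inequality

Corrected query:
SELECT id, kind, reading FROM sensors WHERE reading != 17.4 OR reading IS NULL

Result:
id | kind     | reading
---+----------+--------
1  | humidity | NULL   
2  | co2      | 19.8   
4  | pressure | 31.8   
5  | light    | NULL   
6  | co2      | 47.6   
7  | temp     | 94.9   
8  | light    | 3.7    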